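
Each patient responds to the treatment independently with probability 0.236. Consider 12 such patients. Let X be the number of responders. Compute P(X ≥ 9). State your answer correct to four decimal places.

X ~ Binomial(12, 0.236); P(X ≥ 9) = Σ C(12,k) p^k (1−p)^(12−k) over k:
  k=9: C(12,9)·0.236^9·0.764^3 = 0.000223
  k=10: C(12,10)·0.236^10·0.764^2 = 0.000021
  k=11: C(12,11)·0.236^11·0.764^1 = 0.000001
  k=12: C(12,12)·0.236^12·0.764^0 = 0.000000
Total = 0.000245

0.0002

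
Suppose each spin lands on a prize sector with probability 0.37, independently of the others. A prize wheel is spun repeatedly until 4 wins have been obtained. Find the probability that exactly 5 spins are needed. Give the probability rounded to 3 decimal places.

Y = trial on which the fourth success occurs; negative binomial, r=4, p=0.37.
P(Y=5) = C(4,3) · p^4 · (1−p)^1
= 4 · 0.018742 · 0.63 = 0.04723

0.047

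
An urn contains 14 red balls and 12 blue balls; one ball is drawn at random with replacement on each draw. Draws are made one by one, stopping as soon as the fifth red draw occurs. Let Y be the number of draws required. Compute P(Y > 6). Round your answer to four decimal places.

0.8503

Needing more than 6 draws ⇔ fewer than 5 successes in the first 6. With X ~ Binomial(6, 0.538462), P(Y > 6) = P(X ≤ 4).
  k=0: C(6,0)·0.538462^0·0.461538^6 = 0.009666
  k=1: C(6,1)·0.538462^1·0.461538^5 = 0.067662
  k=2: C(6,2)·0.538462^2·0.461538^4 = 0.197348
  k=3: C(6,3)·0.538462^3·0.461538^3 = 0.306985
  k=4: C(6,4)·0.538462^4·0.461538^2 = 0.268612
P(X ≤ 4) = 0.850274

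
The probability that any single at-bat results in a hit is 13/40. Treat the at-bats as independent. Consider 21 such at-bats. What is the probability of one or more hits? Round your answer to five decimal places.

P(at least one) = 1 − P(none) = 1 − (1 − 0.325)^21
= 1 − 0.0002602 = 0.9997398

0.99974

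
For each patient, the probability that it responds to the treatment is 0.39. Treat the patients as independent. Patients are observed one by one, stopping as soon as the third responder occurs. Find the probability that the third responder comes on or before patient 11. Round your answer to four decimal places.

Finishing within 11 patients ⇔ at least 3 successes in the first 11. With X ~ Binomial(11, 0.39), P(Y ≤ 11) = 1 − P(X ≤ 2).
  k=0: C(11,0)·0.39^0·0.61^11 = 0.004351
  k=1: C(11,1)·0.39^1·0.61^10 = 0.030602
  k=2: C(11,2)·0.39^2·0.61^9 = 0.097827
1 − 0.132781 = 0.867219

0.8672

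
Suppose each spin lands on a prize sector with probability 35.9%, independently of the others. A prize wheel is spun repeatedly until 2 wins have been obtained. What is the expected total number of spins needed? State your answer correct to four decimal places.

Y = total spins until the second success; negative binomial with r=2, p=0.359.
E[Y] = r / p = 2 / 0.359 = 5.571031

5.5710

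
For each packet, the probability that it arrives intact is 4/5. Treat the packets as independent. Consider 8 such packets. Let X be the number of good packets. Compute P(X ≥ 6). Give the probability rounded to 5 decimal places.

0.79692

X ~ Binomial(8, 0.80); P(X ≥ 6) = Σ C(8,k) p^k (1−p)^(8−k) over k:
  k=6: C(8,6)·0.80^6·0.20^2 = 0.2936013
  k=7: C(8,7)·0.80^7·0.20^1 = 0.3355443
  k=8: C(8,8)·0.80^8·0.20^0 = 0.1677722
Total = 0.7969178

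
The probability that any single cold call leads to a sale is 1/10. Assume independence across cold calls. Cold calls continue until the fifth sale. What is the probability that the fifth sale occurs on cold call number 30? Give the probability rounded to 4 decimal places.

Y = trial on which the fifth success occurs; negative binomial, r=5, p=0.10.
P(Y=30) = C(29,4) · p^5 · (1−p)^25
= 23751 · 1e-05 · 0.07179 = 0.017051

0.0171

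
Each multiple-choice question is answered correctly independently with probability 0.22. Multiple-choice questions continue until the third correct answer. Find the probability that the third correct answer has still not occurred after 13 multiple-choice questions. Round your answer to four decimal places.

0.4301

Needing more than 13 multiple-choice questions ⇔ fewer than 3 successes in the first 13. With X ~ Binomial(13, 0.22), P(Y > 13) = P(X ≤ 2).
  k=0: C(13,0)·0.22^0·0.78^13 = 0.039558
  k=1: C(13,1)·0.22^1·0.78^12 = 0.145045
  k=2: C(13,2)·0.22^2·0.78^11 = 0.245460
P(X ≤ 2) = 0.430062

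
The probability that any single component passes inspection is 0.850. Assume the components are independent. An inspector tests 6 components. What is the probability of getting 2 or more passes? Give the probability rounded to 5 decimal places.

0.99960

X ~ Binomial(6, 0.85); P(X ≥ 2) = Σ C(6,k) p^k (1−p)^(6−k) over k:
  k=2: C(6,2)·0.85^2·0.15^4 = 0.0054865
  k=3: C(6,3)·0.85^3·0.15^3 = 0.0414534
  k=4: C(6,4)·0.85^4·0.15^2 = 0.1761771
  k=5: C(6,5)·0.85^5·0.15^1 = 0.3993348
  k=6: C(6,6)·0.85^6·0.15^0 = 0.3771495
Total = 0.9996013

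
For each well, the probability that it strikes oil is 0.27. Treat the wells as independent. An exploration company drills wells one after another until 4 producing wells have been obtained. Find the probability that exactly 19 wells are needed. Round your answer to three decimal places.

Y = trial on which the fourth success occurs; negative binomial, r=4, p=0.27.
P(Y=19) = C(18,3) · p^4 · (1−p)^15
= 816 · 0.0053144 · 0.0089093 = 0.03864

0.039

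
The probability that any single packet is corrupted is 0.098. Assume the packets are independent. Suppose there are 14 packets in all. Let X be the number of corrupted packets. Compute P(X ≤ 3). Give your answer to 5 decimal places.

0.95861

X ~ Binomial(14, 0.098); P(X ≤ 3) = Σ C(14,k) p^k (1−p)^(14−k) over k:
  k=0: C(14,0)·0.098^0·0.902^14 = 0.2359889
  k=1: C(14,1)·0.098^1·0.902^13 = 0.3589542
  k=2: C(14,2)·0.098^2·0.902^12 = 0.2534965
  k=3: C(14,3)·0.098^3·0.902^11 = 0.1101670
Total = 0.9586066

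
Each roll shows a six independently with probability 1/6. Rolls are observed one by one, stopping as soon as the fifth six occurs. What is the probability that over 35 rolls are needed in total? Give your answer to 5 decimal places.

0.28432

Needing more than 35 rolls ⇔ fewer than 5 successes in the first 35. With X ~ Binomial(35, 0.166667), P(Y > 35) = P(X ≤ 4).
  k=0: C(35,0)·0.166667^0·0.833333^35 = 0.0016930
  k=1: C(35,1)·0.166667^1·0.833333^34 = 0.0118510
  k=2: C(35,2)·0.166667^2·0.833333^33 = 0.0402933
  k=3: C(35,3)·0.166667^3·0.833333^32 = 0.0886454
  k=4: C(35,4)·0.166667^4·0.833333^31 = 0.1418326
P(X ≤ 4) = 0.2843153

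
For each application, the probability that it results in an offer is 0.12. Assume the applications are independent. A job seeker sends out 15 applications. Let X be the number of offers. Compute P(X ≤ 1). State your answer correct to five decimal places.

X ~ Binomial(15, 0.12); P(X ≤ 1) = Σ C(15,k) p^k (1−p)^(15−k) over k:
  k=0: C(15,0)·0.12^0·0.88^15 = 0.1469739
  k=1: C(15,1)·0.12^1·0.88^14 = 0.3006283
Total = 0.4476022

0.44760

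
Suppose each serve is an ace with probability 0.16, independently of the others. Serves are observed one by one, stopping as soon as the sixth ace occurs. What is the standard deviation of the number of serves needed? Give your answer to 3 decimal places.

14.031

Y = total serves until the sixth success; negative binomial with r=6, p=0.16.
SD(Y) = √[r(1−p)/p²] = √(196.87500) = 14.03122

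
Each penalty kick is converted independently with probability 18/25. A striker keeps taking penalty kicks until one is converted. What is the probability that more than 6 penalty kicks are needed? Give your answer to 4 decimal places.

0.0005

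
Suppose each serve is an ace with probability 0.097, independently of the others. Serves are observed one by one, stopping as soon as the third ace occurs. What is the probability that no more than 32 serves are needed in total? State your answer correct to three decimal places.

Finishing within 32 serves ⇔ at least 3 successes in the first 32. With X ~ Binomial(32, 0.097), P(Y ≤ 32) = 1 − P(X ≤ 2).
  k=0: C(32,0)·0.097^0·0.903^32 = 0.03820
  k=1: C(32,1)·0.097^1·0.903^31 = 0.13129
  k=2: C(32,2)·0.097^2·0.903^30 = 0.21860
1 − 0.38809 = 0.61191

0.612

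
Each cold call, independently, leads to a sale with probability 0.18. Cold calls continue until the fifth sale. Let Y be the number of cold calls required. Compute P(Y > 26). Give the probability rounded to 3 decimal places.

0.486

Needing more than 26 cold calls ⇔ fewer than 5 successes in the first 26. With X ~ Binomial(26, 0.18), P(Y > 26) = P(X ≤ 4).
  k=0: C(26,0)·0.18^0·0.82^26 = 0.00574
  k=1: C(26,1)·0.18^1·0.82^25 = 0.03278
  k=2: C(26,2)·0.18^2·0.82^24 = 0.08994
  k=3: C(26,3)·0.18^3·0.82^23 = 0.15795
  k=4: C(26,4)·0.18^4·0.82^22 = 0.19936
P(X ≤ 4) = 0.48577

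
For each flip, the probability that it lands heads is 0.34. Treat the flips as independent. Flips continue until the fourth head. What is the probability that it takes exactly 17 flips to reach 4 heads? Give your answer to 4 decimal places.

0.0337

Y = trial on which the fourth success occurs; negative binomial, r=4, p=0.34.
P(Y=17) = C(16,3) · p^4 · (1−p)^13
= 560 · 0.013363 · 0.0045089 = 0.033742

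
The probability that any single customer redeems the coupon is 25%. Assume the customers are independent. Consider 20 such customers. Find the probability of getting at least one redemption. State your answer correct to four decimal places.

P(at least one) = 1 − P(none) = 1 − (1 − 0.25)^20
= 1 − 0.003171 = 0.996829

0.9968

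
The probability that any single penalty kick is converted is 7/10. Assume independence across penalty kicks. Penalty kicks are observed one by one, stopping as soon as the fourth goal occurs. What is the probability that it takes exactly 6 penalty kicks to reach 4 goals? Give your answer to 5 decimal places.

Y = trial on which the fourth success occurs; negative binomial, r=4, p=0.70.
P(Y=6) = C(5,3) · p^4 · (1−p)^2
= 10 · 0.2401 · 0.09 = 0.2160900

0.21609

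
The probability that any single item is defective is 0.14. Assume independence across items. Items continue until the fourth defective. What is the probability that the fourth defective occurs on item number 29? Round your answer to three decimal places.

0.029

Y = trial on which the fourth success occurs; negative binomial, r=4, p=0.14.
P(Y=29) = C(28,3) · p^4 · (1−p)^25
= 3276 · 0.00038416 · 0.023039 = 0.02899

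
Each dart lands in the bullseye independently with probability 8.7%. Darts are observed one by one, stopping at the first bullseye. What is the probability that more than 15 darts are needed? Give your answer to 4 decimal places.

Y = number of darts to the first success; geometric, p = 0.087.
P(Y > 15) = P(first 15 all fail) = (1−p)^15 = 0.255306

0.2553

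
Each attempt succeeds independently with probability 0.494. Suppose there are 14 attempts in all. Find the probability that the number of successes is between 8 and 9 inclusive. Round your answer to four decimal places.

0.2951

X ~ Binomial(14, 0.494); P(8 ≤ X ≤ 9) = Σ C(14,k) p^k (1−p)^(14−k) over k:
  k=8: C(14,8)·0.494^8·0.506^6 = 0.178762
  k=9: C(14,9)·0.494^9·0.506^5 = 0.116348
Total = 0.295110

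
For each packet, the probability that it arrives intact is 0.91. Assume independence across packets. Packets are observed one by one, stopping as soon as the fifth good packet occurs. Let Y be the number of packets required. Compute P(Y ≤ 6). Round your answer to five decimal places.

0.90485

Finishing within 6 packets ⇔ at least 5 successes in the first 6. With X ~ Binomial(6, 0.91), P(Y ≤ 6) = 1 − P(X ≤ 4).
  k=0: C(6,0)·0.91^0·0.09^6 = 0.0000005
  k=1: C(6,1)·0.91^1·0.09^5 = 0.0000322
  k=2: C(6,2)·0.91^2·0.09^4 = 0.0008150
  k=3: C(6,3)·0.91^3·0.09^3 = 0.0109871
  k=4: C(6,4)·0.91^4·0.09^2 = 0.0833186
1 − 0.0951534 = 0.9048466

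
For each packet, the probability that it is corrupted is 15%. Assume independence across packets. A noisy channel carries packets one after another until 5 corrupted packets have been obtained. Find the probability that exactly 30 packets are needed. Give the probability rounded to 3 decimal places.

0.031

Y = trial on which the fifth success occurs; negative binomial, r=5, p=0.15.
P(Y=30) = C(29,4) · p^5 · (1−p)^25
= 23751 · 7.5937e-05 · 0.017198 = 0.03102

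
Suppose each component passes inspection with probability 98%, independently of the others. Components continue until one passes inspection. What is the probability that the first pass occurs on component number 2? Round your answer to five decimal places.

0.01960

Geometric (trials to first success), p = 0.98.
P(Y = 2) = (1−p)^1 · p = 0.02 · 0.98 = 0.0196000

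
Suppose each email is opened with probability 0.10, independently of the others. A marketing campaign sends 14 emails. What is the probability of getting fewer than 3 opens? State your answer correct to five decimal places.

0.84164

X ~ Binomial(14, 0.10); P(X ≤ 2) = Σ C(14,k) p^k (1−p)^(14−k) over k:
  k=0: C(14,0)·0.10^0·0.90^14 = 0.2287679
  k=1: C(14,1)·0.10^1·0.90^13 = 0.3558612
  k=2: C(14,2)·0.10^2·0.90^12 = 0.2570109
Total = 0.8416400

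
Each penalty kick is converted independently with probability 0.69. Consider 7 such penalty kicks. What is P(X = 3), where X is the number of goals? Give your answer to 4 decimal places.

0.1062

X ~ Binomial(n=7, p=0.69).
P(X=3) = C(7,3) · p^3 · (1−p)^4
= 35 · 0.32851 · 0.0092352 = 0.106185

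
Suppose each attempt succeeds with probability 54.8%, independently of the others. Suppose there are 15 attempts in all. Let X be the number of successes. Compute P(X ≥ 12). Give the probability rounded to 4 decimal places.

0.0411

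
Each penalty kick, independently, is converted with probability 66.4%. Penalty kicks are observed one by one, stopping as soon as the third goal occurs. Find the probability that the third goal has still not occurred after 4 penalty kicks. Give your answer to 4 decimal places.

0.4121

Needing more than 4 penalty kicks ⇔ fewer than 3 successes in the first 4. With X ~ Binomial(4, 0.664), P(Y > 4) = P(X ≤ 2).
  k=0: C(4,0)·0.664^0·0.336^4 = 0.012746
  k=1: C(4,1)·0.664^1·0.336^3 = 0.100750
  k=2: C(4,2)·0.664^2·0.336^2 = 0.298652
P(X ≤ 2) = 0.412148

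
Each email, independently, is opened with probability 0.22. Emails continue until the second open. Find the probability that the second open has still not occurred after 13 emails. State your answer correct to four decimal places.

0.1846

Needing more than 13 emails ⇔ fewer than 2 successes in the first 13. With X ~ Binomial(13, 0.22), P(Y > 13) = P(X ≤ 1).
  k=0: C(13,0)·0.22^0·0.78^13 = 0.039558
  k=1: C(13,1)·0.22^1·0.78^12 = 0.145045
P(X ≤ 1) = 0.184602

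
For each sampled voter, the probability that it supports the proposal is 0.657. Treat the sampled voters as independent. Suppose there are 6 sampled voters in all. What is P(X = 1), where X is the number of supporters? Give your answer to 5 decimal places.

0.01871

X ~ Binomial(n=6, p=0.657).
P(X=1) = C(6,1) · p^1 · (1−p)^5
= 6 · 0.657 · 0.0047476 = 0.0187149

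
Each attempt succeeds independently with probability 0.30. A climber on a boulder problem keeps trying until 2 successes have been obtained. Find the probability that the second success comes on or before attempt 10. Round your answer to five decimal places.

Finishing within 10 attempts ⇔ at least 2 successes in the first 10. With X ~ Binomial(10, 0.30), P(Y ≤ 10) = 1 − P(X ≤ 1).
  k=0: C(10,0)·0.30^0·0.70^10 = 0.0282475
  k=1: C(10,1)·0.30^1·0.70^9 = 0.1210608
1 − 0.1493083 = 0.8506917

0.85069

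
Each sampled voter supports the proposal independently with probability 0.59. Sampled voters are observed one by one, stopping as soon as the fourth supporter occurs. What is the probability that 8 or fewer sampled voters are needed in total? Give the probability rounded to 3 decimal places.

0.810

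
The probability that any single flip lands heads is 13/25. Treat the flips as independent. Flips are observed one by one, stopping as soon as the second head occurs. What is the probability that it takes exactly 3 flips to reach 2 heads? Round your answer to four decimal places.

0.2596

Y = trial on which the second success occurs; negative binomial, r=2, p=0.52.
P(Y=3) = C(2,1) · p^2 · (1−p)^1
= 2 · 0.2704 · 0.48 = 0.259584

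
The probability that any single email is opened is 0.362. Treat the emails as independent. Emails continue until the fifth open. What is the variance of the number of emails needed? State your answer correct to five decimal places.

24.34297

Y = total emails until the fifth success; negative binomial with r=5, p=0.362.
Var(Y) = r(1−p)/p² = 5·0.638 / 0.362² = 24.3429688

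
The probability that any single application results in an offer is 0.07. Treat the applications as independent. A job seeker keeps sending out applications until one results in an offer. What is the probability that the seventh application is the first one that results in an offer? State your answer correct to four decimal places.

0.0453

Geometric (trials to first success), p = 0.07.
P(Y = 7) = (1−p)^6 · p = 0.64699 · 0.07 = 0.045289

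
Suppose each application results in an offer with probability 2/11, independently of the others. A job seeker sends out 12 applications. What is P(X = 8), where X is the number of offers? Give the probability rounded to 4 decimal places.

X ~ Binomial(n=12, p=0.181818).
P(X=8) = C(12,8) · p^8 · (1−p)^4
= 495 · 1.1943e-06 · 0.44813 = 0.000265

0.0003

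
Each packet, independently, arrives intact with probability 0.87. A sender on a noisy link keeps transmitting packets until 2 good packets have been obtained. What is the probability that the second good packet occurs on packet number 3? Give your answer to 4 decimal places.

0.1968

Y = trial on which the second success occurs; negative binomial, r=2, p=0.87.
P(Y=3) = C(2,1) · p^2 · (1−p)^1
= 2 · 0.7569 · 0.13 = 0.196794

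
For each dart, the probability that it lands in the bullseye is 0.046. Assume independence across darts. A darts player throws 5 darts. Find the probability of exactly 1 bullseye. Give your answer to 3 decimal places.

X ~ Binomial(n=5, p=0.046).
P(X=1) = C(5,1) · p^1 · (1−p)^4
= 5 · 0.046 · 0.82831 = 0.19051

0.191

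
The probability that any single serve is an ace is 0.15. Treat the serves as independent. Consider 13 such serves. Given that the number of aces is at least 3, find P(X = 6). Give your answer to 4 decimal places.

X ~ Binomial(13, 0.15). Want P(X=6 | X≥3) = P(X=6) / P(X≥3).
P(X=6) = C(13,6)·0.15^6·0.85^7 = 0.006266
P(X≥3) = 1 − 0.120905 − 0.277371 − 0.293687 = 0.308036
Ratio = 0.006266 / 0.308036 = 0.020342

0.0203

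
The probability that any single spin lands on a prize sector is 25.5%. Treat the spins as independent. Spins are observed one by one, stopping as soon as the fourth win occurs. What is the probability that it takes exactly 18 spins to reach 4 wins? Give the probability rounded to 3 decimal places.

Y = trial on which the fourth success occurs; negative binomial, r=4, p=0.255.
P(Y=18) = C(17,3) · p^4 · (1−p)^14
= 680 · 0.0042283 · 0.016225 = 0.04665

0.047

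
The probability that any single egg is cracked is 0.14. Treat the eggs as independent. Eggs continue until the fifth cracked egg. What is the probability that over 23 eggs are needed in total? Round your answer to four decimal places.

Needing more than 23 eggs ⇔ fewer than 5 successes in the first 23. With X ~ Binomial(23, 0.14), P(Y > 23) = P(X ≤ 4).
  k=0: C(23,0)·0.14^0·0.86^23 = 0.031150
  k=1: C(23,1)·0.14^1·0.86^22 = 0.116633
  k=2: C(23,2)·0.14^2·0.86^21 = 0.208855
  k=3: C(23,3)·0.14^3·0.86^20 = 0.237997
  k=4: C(23,4)·0.14^4·0.86^19 = 0.193719
P(X ≤ 4) = 0.788354

0.7884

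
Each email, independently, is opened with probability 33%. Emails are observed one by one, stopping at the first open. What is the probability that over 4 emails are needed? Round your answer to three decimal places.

Y = number of emails to the first success; geometric, p = 0.33.
P(Y > 4) = P(first 4 all fail) = (1−p)^4 = 0.20151

0.202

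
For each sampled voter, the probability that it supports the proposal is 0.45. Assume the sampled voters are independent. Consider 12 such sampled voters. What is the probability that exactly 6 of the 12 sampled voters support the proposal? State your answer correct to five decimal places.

X ~ Binomial(n=12, p=0.45).
P(X=6) = C(12,6) · p^6 · (1−p)^6
= 924 · 0.0083038 · 0.027681 = 0.2123847

0.21238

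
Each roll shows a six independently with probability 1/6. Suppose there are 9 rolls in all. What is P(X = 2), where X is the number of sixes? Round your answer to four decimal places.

0.2791

X ~ Binomial(n=9, p=0.166667).
P(X=2) = C(9,2) · p^2 · (1−p)^7
= 36 · 0.027778 · 0.27908 = 0.279082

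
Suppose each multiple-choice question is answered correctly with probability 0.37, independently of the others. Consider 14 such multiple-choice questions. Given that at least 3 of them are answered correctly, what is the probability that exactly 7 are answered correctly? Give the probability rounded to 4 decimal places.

X ~ Binomial(14, 0.37). Want P(X=7 | X≥3) = P(X=7) / P(X≥3).
P(X=7) = C(14,7)·0.37^7·0.63^7 = 0.128334
P(X≥3) = 1 − 0.001552 − 0.012757 − 0.048700 = 0.936991
Ratio = 0.128334 / 0.936991 = 0.136964

0.1370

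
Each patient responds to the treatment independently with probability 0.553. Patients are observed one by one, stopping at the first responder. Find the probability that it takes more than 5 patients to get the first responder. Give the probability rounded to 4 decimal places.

Y = number of patients to the first success; geometric, p = 0.553.
P(Y > 5) = P(first 5 all fail) = (1−p)^5 = 0.017846

0.0178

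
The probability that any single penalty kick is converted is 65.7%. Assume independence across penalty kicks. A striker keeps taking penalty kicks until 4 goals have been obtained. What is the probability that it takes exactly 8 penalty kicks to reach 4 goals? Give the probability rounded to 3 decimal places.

0.090

Y = trial on which the fourth success occurs; negative binomial, r=4, p=0.657.
P(Y=8) = C(7,3) · p^4 · (1−p)^4
= 35 · 0.18632 · 0.013841 = 0.09026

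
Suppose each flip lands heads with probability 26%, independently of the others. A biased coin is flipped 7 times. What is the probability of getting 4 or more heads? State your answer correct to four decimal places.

X ~ Binomial(7, 0.26); P(X ≥ 4) = Σ C(7,k) p^k (1−p)^(7−k) over k:
  k=4: C(7,4)·0.26^4·0.74^3 = 0.064812
  k=5: C(7,5)·0.26^5·0.74^2 = 0.013663
  k=6: C(7,6)·0.26^6·0.74^1 = 0.001600
  k=7: C(7,7)·0.26^7·0.74^0 = 0.000080
Total = 0.080156

0.0802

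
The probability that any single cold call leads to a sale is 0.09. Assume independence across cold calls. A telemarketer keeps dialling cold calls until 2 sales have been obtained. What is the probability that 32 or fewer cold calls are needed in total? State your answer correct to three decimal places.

0.796

Finishing within 32 cold calls ⇔ at least 2 successes in the first 32. With X ~ Binomial(32, 0.09), P(Y ≤ 32) = 1 − P(X ≤ 1).
  k=0: C(32,0)·0.09^0·0.91^32 = 0.04890
  k=1: C(32,1)·0.09^1·0.91^31 = 0.15477
1 − 0.20367 = 0.79633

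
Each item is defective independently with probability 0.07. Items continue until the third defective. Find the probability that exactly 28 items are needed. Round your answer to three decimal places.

0.020

Y = trial on which the third success occurs; negative binomial, r=3, p=0.07.
P(Y=28) = C(27,2) · p^3 · (1−p)^25
= 351 · 0.000343 · 0.16296 = 0.01962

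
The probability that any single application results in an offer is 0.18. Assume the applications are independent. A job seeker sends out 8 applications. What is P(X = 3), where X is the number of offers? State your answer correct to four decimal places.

0.1211

X ~ Binomial(n=8, p=0.18).
P(X=3) = C(8,3) · p^3 · (1−p)^5
= 56 · 0.005832 · 0.37074 = 0.121081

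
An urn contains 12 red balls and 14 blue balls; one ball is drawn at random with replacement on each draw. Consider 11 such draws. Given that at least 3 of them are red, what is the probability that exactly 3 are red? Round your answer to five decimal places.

0.12145

X ~ Binomial(11, 0.461538). Want P(X=3 | X≥3) = P(X=3) / P(X≥3).
P(X=3) = C(11,3)·0.461538^3·0.538462^8 = 0.1146424
P(X≥3) = 1 − 0.0011033 − 0.0104027 − 0.0445831 = 0.9439108
Ratio = 0.1146424 / 0.9439108 = 0.1214547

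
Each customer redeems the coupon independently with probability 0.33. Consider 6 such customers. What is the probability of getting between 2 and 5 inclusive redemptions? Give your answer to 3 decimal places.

0.641

X ~ Binomial(6, 0.33); P(2 ≤ X ≤ 5) = Σ C(6,k) p^k (1−p)^(6−k) over k:
  k=2: C(6,2)·0.33^2·0.67^4 = 0.32917
  k=3: C(6,3)·0.33^3·0.67^3 = 0.21617
  k=4: C(6,4)·0.33^4·0.67^2 = 0.07985
  k=5: C(6,5)·0.33^5·0.67^1 = 0.01573
Total = 0.64093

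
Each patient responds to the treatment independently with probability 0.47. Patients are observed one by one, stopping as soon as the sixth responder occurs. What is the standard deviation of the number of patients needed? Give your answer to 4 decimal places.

Y = total patients until the sixth success; negative binomial with r=6, p=0.47.
SD(Y) = √[r(1−p)/p²] = √(14.395654) = 3.794161

3.7942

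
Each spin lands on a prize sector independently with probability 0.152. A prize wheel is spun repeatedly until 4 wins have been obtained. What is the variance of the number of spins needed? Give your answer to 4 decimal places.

146.8144

Y = total spins until the fourth success; negative binomial with r=4, p=0.152.
Var(Y) = r(1−p)/p² = 4·0.848 / 0.152² = 146.814404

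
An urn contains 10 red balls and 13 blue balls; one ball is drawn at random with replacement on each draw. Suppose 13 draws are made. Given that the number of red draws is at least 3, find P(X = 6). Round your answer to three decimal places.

X ~ Binomial(13, 0.434783). Want P(X=6 | X≥3) = P(X=6) / P(X≥3).
P(X=6) = C(13,6)·0.434783^6·0.565217^7 = 0.21363
P(X≥3) = 1 − 0.00060 − 0.00601 − 0.02773 = 0.96566
Ratio = 0.21363 / 0.96566 = 0.22123

0.221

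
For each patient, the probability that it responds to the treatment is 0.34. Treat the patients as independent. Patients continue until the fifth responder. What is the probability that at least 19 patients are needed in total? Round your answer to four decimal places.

0.2134

Needing more than 18 patients ⇔ fewer than 5 successes in the first 18. With X ~ Binomial(18, 0.34), P(Y > 18) = P(X ≤ 4).
  k=0: C(18,0)·0.34^0·0.66^18 = 0.000565
  k=1: C(18,1)·0.34^1·0.66^17 = 0.005236
  k=2: C(18,2)·0.34^2·0.66^16 = 0.022927
  k=3: C(18,3)·0.34^3·0.66^15 = 0.062992
  k=4: C(18,4)·0.34^4·0.66^14 = 0.121689
P(X ≤ 4) = 0.213409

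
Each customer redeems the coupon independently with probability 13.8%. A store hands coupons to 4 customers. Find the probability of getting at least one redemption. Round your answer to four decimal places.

0.4479

P(at least one) = 1 − P(none) = 1 − (1 − 0.138)^4
= 1 − 0.552114 = 0.447886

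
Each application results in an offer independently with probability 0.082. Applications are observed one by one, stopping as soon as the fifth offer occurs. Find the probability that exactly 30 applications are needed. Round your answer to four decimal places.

0.0104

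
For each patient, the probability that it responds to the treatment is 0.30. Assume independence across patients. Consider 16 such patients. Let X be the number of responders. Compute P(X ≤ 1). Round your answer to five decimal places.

X ~ Binomial(16, 0.30); P(X ≤ 1) = Σ C(16,k) p^k (1−p)^(16−k) over k:
  k=0: C(16,0)·0.30^0·0.70^16 = 0.0033233
  k=1: C(16,1)·0.30^1·0.70^15 = 0.0227883
Total = 0.0261116

0.02611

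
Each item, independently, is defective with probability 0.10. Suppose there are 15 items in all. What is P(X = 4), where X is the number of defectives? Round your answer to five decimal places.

0.04284

X ~ Binomial(n=15, p=0.10).
P(X=4) = C(15,4) · p^4 · (1−p)^11
= 1365 · 0.0001 · 0.31381 = 0.0428351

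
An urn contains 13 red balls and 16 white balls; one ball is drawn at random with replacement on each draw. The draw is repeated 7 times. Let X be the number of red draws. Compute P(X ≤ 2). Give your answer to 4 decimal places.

0.3198

X ~ Binomial(7, 0.448276); P(X ≤ 2) = Σ C(7,k) p^k (1−p)^(7−k) over k:
  k=0: C(7,0)·0.448276^0·0.551724^7 = 0.015562
  k=1: C(7,1)·0.448276^1·0.551724^6 = 0.088507
  k=2: C(7,2)·0.448276^2·0.551724^5 = 0.215735
Total = 0.319803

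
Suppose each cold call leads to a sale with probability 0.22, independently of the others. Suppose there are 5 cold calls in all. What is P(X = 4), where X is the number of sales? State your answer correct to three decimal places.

X ~ Binomial(n=5, p=0.22).
P(X=4) = C(5,4) · p^4 · (1−p)^1
= 5 · 0.0023426 · 0.78 = 0.00914

0.009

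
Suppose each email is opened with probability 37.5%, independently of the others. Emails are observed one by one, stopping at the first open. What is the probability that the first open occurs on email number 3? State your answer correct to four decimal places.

Geometric (trials to first success), p = 0.375.
P(Y = 3) = (1−p)^2 · p = 0.39062 · 0.375 = 0.146484

0.1465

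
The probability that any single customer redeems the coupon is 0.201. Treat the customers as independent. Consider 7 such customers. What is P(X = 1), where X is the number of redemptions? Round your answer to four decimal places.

X ~ Binomial(n=7, p=0.201).
P(X=1) = C(7,1) · p^1 · (1−p)^6
= 7 · 0.201 · 0.26018 = 0.366079

0.3661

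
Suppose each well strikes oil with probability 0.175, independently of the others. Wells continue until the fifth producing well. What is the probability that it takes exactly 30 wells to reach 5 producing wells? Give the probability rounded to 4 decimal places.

0.0318

Y = trial on which the fifth success occurs; negative binomial, r=5, p=0.175.
P(Y=30) = C(29,4) · p^5 · (1−p)^25
= 23751 · 0.00016413 · 0.0081536 = 0.031785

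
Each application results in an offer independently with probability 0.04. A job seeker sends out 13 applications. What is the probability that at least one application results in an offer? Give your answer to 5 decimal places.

0.41180

P(at least one) = 1 − P(none) = 1 − (1 − 0.04)^13
= 1 − 0.5882014 = 0.4117986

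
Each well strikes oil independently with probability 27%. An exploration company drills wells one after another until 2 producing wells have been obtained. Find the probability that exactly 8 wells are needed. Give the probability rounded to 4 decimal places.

Y = trial on which the second success occurs; negative binomial, r=2, p=0.27.
P(Y=8) = C(7,1) · p^2 · (1−p)^6
= 7 · 0.0729 · 0.15133 = 0.077226

0.0772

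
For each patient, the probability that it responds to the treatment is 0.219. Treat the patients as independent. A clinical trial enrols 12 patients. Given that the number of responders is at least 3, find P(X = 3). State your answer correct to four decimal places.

0.4918

X ~ Binomial(12, 0.219). Want P(X=3 | X≥3) = P(X=3) / P(X≥3).
P(X=3) = C(12,3)·0.219^3·0.781^9 = 0.249813
P(X≥3) = 1 − 0.051501 − 0.173295 − 0.267265 = 0.507939
Ratio = 0.249813 / 0.507939 = 0.491816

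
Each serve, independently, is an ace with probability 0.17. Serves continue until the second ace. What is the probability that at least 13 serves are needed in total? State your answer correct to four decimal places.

0.3696

Needing more than 12 serves ⇔ fewer than 2 successes in the first 12. With X ~ Binomial(12, 0.17), P(Y > 12) = P(X ≤ 1).
  k=0: C(12,0)·0.17^0·0.83^12 = 0.106890
  k=1: C(12,1)·0.17^1·0.83^11 = 0.262718
P(X ≤ 1) = 0.369608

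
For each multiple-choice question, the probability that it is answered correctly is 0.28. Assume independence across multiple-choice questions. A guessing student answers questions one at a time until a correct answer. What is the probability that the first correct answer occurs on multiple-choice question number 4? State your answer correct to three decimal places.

0.105

Geometric (trials to first success), p = 0.28.
P(Y = 4) = (1−p)^3 · p = 0.37325 · 0.28 = 0.10451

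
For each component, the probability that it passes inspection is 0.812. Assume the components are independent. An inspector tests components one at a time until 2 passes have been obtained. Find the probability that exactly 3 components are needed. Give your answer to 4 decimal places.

0.2479

Y = trial on which the second success occurs; negative binomial, r=2, p=0.812.
P(Y=3) = C(2,1) · p^2 · (1−p)^1
= 2 · 0.65934 · 0.188 = 0.247913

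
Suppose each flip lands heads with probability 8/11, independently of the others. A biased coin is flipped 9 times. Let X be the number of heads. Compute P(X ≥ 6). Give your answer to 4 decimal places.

0.7893

X ~ Binomial(9, 0.727273); P(X ≥ 6) = Σ C(9,k) p^k (1−p)^(9−k) over k:
  k=6: C(9,6)·0.727273^6·0.272727^3 = 0.252144
  k=7: C(9,7)·0.727273^7·0.272727^2 = 0.288165
  k=8: C(9,8)·0.727273^8·0.272727^1 = 0.192110
  k=9: C(9,9)·0.727273^9·0.272727^0 = 0.056921
Total = 0.789340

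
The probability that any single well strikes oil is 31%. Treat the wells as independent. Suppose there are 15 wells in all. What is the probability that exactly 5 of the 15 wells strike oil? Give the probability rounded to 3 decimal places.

0.210

X ~ Binomial(n=15, p=0.31).
P(X=5) = C(15,5) · p^5 · (1−p)^10
= 3003 · 0.0028629 · 0.024462 = 0.21031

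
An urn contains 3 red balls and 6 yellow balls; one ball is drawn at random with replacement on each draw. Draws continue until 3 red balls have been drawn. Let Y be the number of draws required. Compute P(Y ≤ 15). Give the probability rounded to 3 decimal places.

0.921

Finishing within 15 draws ⇔ at least 3 successes in the first 15. With X ~ Binomial(15, 0.333333), P(Y ≤ 15) = 1 − P(X ≤ 2).
  k=0: C(15,0)·0.333333^0·0.666667^15 = 0.00228
  k=1: C(15,1)·0.333333^1·0.666667^14 = 0.01713
  k=2: C(15,2)·0.333333^2·0.666667^13 = 0.05995
1 − 0.07936 = 0.92064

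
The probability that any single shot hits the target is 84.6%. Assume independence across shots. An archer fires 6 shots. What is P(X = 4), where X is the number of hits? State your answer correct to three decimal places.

X ~ Binomial(n=6, p=0.846).
P(X=4) = C(6,4) · p^4 · (1−p)^2
= 15 · 0.51225 · 0.023716 = 0.18223

0.182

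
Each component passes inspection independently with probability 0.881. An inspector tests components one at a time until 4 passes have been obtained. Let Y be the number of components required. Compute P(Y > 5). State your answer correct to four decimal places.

Needing more than 5 components ⇔ fewer than 4 successes in the first 5. With X ~ Binomial(5, 0.881), P(Y > 5) = P(X ≤ 3).
  k=0: C(5,0)·0.881^0·0.119^5 = 0.000024
  k=1: C(5,1)·0.881^1·0.119^4 = 0.000883
  k=2: C(5,2)·0.881^2·0.119^3 = 0.013080
  k=3: C(5,3)·0.881^3·0.119^2 = 0.096833
P(X ≤ 3) = 0.110819

0.1108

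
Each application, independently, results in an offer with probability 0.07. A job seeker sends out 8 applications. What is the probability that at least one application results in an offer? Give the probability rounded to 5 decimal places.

0.44042

P(at least one) = 1 − P(none) = 1 − (1 − 0.07)^8
= 1 − 0.5595818 = 0.4404182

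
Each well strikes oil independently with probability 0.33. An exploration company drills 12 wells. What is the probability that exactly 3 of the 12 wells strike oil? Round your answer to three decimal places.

0.215

X ~ Binomial(n=12, p=0.33).
P(X=3) = C(12,3) · p^3 · (1−p)^9
= 220 · 0.035937 · 0.027207 = 0.21510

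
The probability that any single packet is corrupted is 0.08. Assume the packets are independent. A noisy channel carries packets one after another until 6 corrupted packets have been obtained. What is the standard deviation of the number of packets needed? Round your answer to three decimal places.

29.368

Y = total packets until the sixth success; negative binomial with r=6, p=0.08.
SD(Y) = √[r(1−p)/p²] = √(862.50000) = 29.36835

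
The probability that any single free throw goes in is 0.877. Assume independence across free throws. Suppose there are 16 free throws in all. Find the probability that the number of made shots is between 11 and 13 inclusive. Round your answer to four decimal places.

0.3045

X ~ Binomial(16, 0.877); P(11 ≤ X ≤ 13) = Σ C(16,k) p^k (1−p)^(16−k) over k:
  k=11: C(16,11)·0.877^11·0.123^5 = 0.029027
  k=12: C(16,12)·0.877^12·0.123^4 = 0.086236
  k=13: C(16,13)·0.877^13·0.123^3 = 0.189190
Total = 0.304453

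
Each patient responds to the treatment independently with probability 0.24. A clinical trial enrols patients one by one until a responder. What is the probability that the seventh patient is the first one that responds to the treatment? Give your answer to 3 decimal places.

0.046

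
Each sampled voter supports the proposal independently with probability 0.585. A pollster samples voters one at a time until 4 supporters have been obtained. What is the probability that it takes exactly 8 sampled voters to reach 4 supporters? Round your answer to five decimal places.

0.12159

Y = trial on which the fourth success occurs; negative binomial, r=4, p=0.585.
P(Y=8) = C(7,3) · p^4 · (1−p)^4
= 35 · 0.11712 · 0.029661 = 0.1215861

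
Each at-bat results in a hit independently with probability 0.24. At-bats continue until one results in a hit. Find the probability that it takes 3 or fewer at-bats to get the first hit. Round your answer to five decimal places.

0.56102

Y = number of at-bats to the first success; geometric, p = 0.24.
P(Y ≤ 3) = 1 − (1−p)^3 = 1 − 0.4389760 = 0.5610240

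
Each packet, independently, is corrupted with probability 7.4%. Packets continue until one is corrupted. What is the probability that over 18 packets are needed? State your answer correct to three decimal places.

0.251

Y = number of packets to the first success; geometric, p = 0.074.
P(Y > 18) = P(first 18 all fail) = (1−p)^18 = 0.25061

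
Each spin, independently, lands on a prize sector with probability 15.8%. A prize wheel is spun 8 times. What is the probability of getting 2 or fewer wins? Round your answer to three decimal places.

X ~ Binomial(8, 0.158); P(X ≤ 2) = Σ C(8,k) p^k (1−p)^(8−k) over k:
  k=0: C(8,0)·0.158^0·0.842^8 = 0.25264
  k=1: C(8,1)·0.158^1·0.842^7 = 0.37926
  k=2: C(8,2)·0.158^2·0.842^6 = 0.24908
Total = 0.88098

0.881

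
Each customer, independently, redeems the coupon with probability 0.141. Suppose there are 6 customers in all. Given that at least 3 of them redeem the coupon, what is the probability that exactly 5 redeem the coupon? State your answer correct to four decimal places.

X ~ Binomial(6, 0.141). Want P(X=5 | X≥3) = P(X=5) / P(X≥3).
P(X=5) = C(6,5)·0.141^5·0.859^1 = 0.000287
P(X≥3) = 1 − 0.401753 − 0.395673 − 0.162369 = 0.040206
Ratio = 0.000287 / 0.040206 = 0.007144

0.0071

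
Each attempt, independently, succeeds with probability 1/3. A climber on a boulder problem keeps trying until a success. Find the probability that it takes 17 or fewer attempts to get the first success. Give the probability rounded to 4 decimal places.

Y = number of attempts to the first success; geometric, p = 0.333333.
P(Y ≤ 17) = 1 − (1−p)^17 = 1 − 0.001015 = 0.998985

0.9990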